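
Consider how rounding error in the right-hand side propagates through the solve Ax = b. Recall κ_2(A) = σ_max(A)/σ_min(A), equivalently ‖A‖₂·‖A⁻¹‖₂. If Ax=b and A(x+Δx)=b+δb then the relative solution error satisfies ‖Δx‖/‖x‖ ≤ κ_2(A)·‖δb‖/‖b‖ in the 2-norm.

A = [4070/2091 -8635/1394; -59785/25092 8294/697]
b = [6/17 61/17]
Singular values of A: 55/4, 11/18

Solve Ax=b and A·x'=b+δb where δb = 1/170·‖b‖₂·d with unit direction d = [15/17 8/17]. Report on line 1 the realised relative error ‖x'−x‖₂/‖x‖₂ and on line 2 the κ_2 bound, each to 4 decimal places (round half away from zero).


0.0106
0.1324

from the listed singular values, σ₁ = 55/4, σ_n = 11/18
κ = σ_max/σ_min = (55/4)/(11/18) = 22.5000
worst-case relative error ≤ 22.5000 × 1/170 = 0.1324
solve Ax = b  →  x = [3.1450 0.9313]
‖b‖ = 3.6056, ‖x‖ = 3.2800
δb = ε·‖b‖·d = [0.0187 0.0100]; solving A·Δx = δb gives ‖Δx‖ = 0.0347
dividing the unrounded norms, ‖Δx‖/‖x‖ = 0.0106
so the bound overstates the realised error by a factor of ≈ 12.5085 (computed from the unrounded values)


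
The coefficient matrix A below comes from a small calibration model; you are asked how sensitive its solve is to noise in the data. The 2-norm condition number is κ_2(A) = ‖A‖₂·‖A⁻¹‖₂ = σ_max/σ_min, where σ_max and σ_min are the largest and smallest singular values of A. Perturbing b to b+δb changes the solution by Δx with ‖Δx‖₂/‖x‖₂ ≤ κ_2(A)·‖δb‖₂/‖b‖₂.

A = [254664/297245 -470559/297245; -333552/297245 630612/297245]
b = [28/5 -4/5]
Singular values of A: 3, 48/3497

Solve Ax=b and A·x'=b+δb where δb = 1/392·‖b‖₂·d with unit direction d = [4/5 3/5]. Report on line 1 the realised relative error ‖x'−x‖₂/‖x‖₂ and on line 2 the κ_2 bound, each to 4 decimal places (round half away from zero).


0.0036
0.5576

largest singular value 3, smallest 48/3497
condition number: 3 ÷ (48/3497) = 218.5625
worst-case relative error ≤ 218.5625 × 1/392 = 0.5576
solve Ax = b  →  x = [257.7598 135.9608]
‖b‖ = 5.6569, ‖x‖ = 291.4197
with δb = [0.0115 0.0087], A·Δx = δb → ‖Δx‖ = 1.0513
relative error = 0.0036
tightness: 0.0036 against a bound of 0.5576 (unrounded ratio ≈ 0.0065)


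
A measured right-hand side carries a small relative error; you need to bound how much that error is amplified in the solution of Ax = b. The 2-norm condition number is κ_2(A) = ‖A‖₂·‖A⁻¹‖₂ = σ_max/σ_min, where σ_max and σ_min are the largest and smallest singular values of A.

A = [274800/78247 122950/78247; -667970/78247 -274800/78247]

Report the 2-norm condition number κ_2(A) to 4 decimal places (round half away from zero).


form AᵀA = [237459700/2786797 98928000/2786797; 98928000/2786797 41252500/2786797] with trace 21439400/214369 and determinant 250000/214369
eigenvalues of AᵀA: λ = (tr ± √(tr²−4·det))/2 = 100, 2500/214369
so κ_2 = √(100 / (2500/214369)) = 92.6000

92.6000


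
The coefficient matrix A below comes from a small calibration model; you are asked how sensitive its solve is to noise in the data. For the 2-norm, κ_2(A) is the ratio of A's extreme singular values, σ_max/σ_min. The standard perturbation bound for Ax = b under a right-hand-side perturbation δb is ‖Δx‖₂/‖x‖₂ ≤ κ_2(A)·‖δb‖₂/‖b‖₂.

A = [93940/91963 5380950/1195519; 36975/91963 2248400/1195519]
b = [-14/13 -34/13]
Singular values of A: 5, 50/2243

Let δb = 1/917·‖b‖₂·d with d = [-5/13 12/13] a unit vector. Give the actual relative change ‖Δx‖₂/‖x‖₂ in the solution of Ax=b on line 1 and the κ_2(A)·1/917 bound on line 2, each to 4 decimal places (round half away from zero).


σ_max = 5, σ_min = 50/2243
condition number: 5 ÷ (50/2243) = 224.3000
worst-case relative error ≤ 224.3000 × 1/917 = 0.2446
solve Ax = b  →  x = [87.4439 -20.0849]
2-norm of b is 2.8284; of x, 89.7209
re-solving with b+δb shifts x by Δx of norm 0.1384
realised ‖Δx‖/‖x‖ = 0.0015
realised/bound (from unrounded values) ≈ 0.0063

0.0015
0.2446


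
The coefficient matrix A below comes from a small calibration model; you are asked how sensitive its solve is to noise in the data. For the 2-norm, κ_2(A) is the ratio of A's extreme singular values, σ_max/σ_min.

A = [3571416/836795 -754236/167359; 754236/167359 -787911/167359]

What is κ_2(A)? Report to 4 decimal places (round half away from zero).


373.1250

AᵀA = [32077064016/832611025 -6736081716/166522205; -6736081716/166522205 1414596537/33304441]; tr = 80192601/990025, det = 46656/990025
eigenvalues of AᵀA: λ = (tr ± √(tr²−4·det))/2 = 81, 576/990025
κ = σ_max/σ_min = 9/(24/995) = 373.1250


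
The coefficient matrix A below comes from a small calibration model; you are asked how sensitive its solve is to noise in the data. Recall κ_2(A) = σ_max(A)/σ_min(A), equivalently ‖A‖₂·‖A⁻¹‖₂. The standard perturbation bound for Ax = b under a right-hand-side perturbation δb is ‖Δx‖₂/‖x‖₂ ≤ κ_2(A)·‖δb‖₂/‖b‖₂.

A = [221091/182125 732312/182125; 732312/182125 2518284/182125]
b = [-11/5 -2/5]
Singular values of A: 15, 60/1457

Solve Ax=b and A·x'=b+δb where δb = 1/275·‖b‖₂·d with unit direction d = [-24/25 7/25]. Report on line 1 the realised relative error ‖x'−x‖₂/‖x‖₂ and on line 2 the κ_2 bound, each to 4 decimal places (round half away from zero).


0.0041
1.3245

largest singular value 15, smallest 60/1457
condition number: 15 ÷ (60/1457) = 364.2500
worst-case relative error ≤ 364.2500 × 1/275 = 1.3245
solve Ax = b  →  x = [-46.6427 13.5347]
2-norm of b is 2.2361; of x, 48.5667
with δb = [-0.0078 0.0023], A·Δx = δb → ‖Δx‖ = 0.1975
dividing the unrounded norms, ‖Δx‖/‖x‖ = 0.0041
so the bound overstates the realised error by a factor of ≈ 325.7954 (computed from the unrounded values)


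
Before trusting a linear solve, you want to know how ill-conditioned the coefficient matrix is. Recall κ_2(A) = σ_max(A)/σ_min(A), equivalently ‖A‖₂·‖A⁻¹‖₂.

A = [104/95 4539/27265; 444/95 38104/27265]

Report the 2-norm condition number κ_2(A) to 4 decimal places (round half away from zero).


M = AᵀA = [207952/9025 424152/63175; 424152/63175 875977/442225]. tr(M)=442625/17689, det(M)=10000/17689
char-poly roots: 25 and 400/17689
so κ_2 = √(25 / (400/17689)) = 33.2500

33.2500


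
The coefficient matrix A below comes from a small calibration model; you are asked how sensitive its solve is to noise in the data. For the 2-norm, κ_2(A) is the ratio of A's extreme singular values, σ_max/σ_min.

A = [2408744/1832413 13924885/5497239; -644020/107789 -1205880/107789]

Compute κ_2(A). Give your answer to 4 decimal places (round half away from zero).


394.3500

M = AᵀA = [74757999056/1997464249 420501534440/5992392747; 420501534440/5992392747 2365340667625/17977178241]. tr(M)=10512673561/62204769, det(M)=11424400/62204769
λ_max, λ_min = (10512673561/62204769 ± √110513462791496566321/3869433286343361)/2 = 169, 67600/62204769
so κ_2 = √(169 / (67600/62204769)) = 394.3500


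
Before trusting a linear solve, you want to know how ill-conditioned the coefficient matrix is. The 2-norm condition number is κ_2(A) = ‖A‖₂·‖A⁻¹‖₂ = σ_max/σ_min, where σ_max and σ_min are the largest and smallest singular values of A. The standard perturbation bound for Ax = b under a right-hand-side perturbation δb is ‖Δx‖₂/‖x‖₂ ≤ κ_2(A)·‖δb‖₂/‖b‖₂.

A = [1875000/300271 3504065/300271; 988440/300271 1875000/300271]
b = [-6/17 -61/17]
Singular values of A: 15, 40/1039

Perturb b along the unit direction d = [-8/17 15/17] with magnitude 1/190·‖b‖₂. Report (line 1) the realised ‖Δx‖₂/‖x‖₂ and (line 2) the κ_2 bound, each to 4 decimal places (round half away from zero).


0.0063
2.0507

largest singular value 15, smallest 40/1039
κ_2(A) = 15 / (40/1039) = 389.6250
worst-case relative error ≤ 389.6250 × 1/190 = 2.0507
solve Ax = b  →  x = [68.6946 -36.7882]
2-norm of b is 3.6056; of x, 77.9251
Δx = A⁻¹·δb where δb = 1/190·3.6056·d; ‖Δx‖ = 0.4929
realised ‖Δx‖/‖x‖ = 0.0063
tightness: 0.0063 against a bound of 2.0507 (unrounded ratio ≈ 0.0031)


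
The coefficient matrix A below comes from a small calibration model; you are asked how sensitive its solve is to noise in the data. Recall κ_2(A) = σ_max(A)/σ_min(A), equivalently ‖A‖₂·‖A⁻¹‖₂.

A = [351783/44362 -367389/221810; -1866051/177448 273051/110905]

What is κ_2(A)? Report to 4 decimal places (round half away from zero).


AᵀA = [5462166800025/31487792704 -153601900155/3935974088; -153601900155/3935974088 17328082869/1967987044]; tr = 3414286809/18731584, det = 332150625/74926336
eigenvalues of AᵀA: λ = (tr ± √(tr²−4·det))/2 = 729/4, 455625/18731584
κ = σ_max/σ_min = (27/2)/(675/4328) = 86.5600

86.5600


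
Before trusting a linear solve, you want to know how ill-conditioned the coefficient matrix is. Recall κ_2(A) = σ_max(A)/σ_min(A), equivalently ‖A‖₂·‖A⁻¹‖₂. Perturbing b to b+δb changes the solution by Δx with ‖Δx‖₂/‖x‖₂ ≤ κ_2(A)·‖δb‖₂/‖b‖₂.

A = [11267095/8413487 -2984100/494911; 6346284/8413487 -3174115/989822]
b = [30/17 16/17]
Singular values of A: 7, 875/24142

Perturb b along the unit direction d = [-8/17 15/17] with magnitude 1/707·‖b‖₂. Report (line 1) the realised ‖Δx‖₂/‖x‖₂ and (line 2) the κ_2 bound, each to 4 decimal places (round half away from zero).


σ_max = 7, σ_min = 875/24142
κ_2(A) = 7 / (875/24142) = 193.1360
bound on ‖Δx‖/‖x‖: κ·ε = 193.1360·1/707 = 0.2732
solve Ax = b  →  x = [0.0627 -0.2787]
2-norm of b is 2.0000; of x, 0.2857
with δb = [-0.0013 0.0025], A·Δx = δb → ‖Δx‖ = 0.0781
realised ‖Δx‖/‖x‖ = 0.2732
tightness: 0.2732 against a bound of 0.2732; the bound is attained (ratio 1)

0.2732
0.2732


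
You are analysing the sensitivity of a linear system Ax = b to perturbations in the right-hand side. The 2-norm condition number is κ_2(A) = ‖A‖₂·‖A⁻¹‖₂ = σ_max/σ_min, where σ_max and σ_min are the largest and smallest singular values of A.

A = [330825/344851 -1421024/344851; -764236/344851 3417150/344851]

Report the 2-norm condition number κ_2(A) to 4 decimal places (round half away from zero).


AᵀA = [4103561209/703681729 -18234433800/703681729; -18234433800/703681729 81042741604/703681729]; tr = 50652173/418609, det = 58564/418609
eigenvalues of AᵀA: λ = (tr ± √(tr²−4·det))/2 = 121, 484/418609
so κ_2 = √(121 / (484/418609)) = 323.5000

323.5000


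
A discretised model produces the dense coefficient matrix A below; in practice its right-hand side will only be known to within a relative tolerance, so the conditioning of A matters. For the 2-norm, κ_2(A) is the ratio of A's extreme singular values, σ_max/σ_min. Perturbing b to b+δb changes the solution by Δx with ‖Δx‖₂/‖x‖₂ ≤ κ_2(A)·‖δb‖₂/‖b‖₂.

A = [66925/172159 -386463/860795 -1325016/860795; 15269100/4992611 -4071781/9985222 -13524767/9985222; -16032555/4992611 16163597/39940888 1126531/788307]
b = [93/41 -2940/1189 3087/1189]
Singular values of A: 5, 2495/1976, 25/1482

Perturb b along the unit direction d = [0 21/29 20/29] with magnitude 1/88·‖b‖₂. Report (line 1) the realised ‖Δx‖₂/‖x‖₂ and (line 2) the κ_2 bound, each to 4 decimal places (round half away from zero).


σ_max = 5, σ_min = 25/1482
κ_2(A) = 5 / (25/1482) = 296.4000
perturbation bound = 296.4000·1/88 = 3.3682
solve Ax = b  →  x = [-1.6475 -0.5079 -1.7415]
2-norm of b is 4.2426; of x, 2.4505
δb = ε·‖b‖·d = [0.0000 0.0349 0.0332]; solving A·Δx = δb gives ‖Δx‖ = 2.8580
realised ‖Δx‖/‖x‖ = 1.1663
realised/bound (from unrounded values) ≈ 0.3463

1.1663
3.3682


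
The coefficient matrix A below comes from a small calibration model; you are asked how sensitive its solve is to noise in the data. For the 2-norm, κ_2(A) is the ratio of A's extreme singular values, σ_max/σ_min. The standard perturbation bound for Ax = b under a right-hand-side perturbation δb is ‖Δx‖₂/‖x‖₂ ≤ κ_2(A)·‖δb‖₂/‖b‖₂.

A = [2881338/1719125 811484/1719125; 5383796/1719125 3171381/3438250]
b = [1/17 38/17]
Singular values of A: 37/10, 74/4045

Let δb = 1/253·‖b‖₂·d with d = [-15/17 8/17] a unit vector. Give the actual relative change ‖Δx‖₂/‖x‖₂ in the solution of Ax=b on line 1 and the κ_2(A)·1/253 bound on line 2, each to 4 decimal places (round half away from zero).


from the listed singular values, σ₁ = 37/10, σ_n = 74/4045
κ = σ_max/σ_min = (37/10)/(74/4045) = 202.2500
worst-case relative error ≤ 202.2500 × 1/253 = 0.7994
solve Ax = b  →  x = [-14.7865 52.6270]
‖b‖₂ = 2.2361 and ‖x‖₂ = 54.6648
with δb = [-0.0078 0.0042], A·Δx = δb → ‖Δx‖ = 0.4831
relative error = 0.0088
tightness: 0.0088 against a bound of 0.7994 (unrounded ratio ≈ 0.0111)

0.0088
0.7994


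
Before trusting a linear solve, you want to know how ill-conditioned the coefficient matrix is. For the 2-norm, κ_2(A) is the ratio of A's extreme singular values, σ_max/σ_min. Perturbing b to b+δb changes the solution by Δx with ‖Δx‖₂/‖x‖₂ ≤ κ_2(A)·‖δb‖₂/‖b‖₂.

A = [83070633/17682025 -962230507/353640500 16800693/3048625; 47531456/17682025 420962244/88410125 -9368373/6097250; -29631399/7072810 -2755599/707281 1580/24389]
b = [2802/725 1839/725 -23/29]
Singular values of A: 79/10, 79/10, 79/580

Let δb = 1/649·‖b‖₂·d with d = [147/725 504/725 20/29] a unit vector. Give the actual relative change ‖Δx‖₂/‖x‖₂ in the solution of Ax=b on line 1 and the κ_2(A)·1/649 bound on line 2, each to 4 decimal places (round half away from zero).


σ_max = 79/10, σ_min = 79/580
condition number: (79/10) ÷ (79/580) = 58.0000
worst-case relative error ≤ 58.0000 × 1/649 = 0.0894
solve Ax = b  →  x = [-6.8774 7.7719 10.4016]
‖b‖₂ = 4.6904 and ‖x‖₂ = 14.6934
Δx = A⁻¹·δb where δb = 1/649·4.6904·d; ‖Δx‖ = 0.0531
dividing the unrounded norms, ‖Δx‖/‖x‖ = 0.0036
realised/bound (from unrounded values) ≈ 0.0404

0.0036
0.0894


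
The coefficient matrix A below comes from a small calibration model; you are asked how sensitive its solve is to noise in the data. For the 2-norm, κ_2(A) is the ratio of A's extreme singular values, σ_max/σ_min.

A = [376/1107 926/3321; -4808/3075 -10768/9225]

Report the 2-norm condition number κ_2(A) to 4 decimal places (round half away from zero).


101.2500

M = AᵀA = [1166464/455625 2624144/1366875; 2624144/1366875 5905924/4100625]. tr(M)=656164/164025, det(M)=256/164025
λ_max, λ_min = (656164/164025 ± √430383233296/26904200625)/2 = 4, 64/164025
κ_2(A) = √(λ_max/λ_min) = √(4 / (64/164025)) = 101.2500


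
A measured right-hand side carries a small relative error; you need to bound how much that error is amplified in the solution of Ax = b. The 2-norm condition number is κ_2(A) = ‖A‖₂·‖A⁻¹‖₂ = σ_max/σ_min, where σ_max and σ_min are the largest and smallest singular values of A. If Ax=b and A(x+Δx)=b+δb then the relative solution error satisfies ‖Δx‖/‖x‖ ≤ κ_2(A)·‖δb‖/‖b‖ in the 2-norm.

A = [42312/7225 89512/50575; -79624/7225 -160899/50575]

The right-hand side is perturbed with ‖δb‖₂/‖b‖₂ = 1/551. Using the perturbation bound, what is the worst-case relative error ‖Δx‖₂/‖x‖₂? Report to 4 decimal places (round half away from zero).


0.3510

AᵀA = [5626496/36125 11487096/252875; 11487096/252875 23460821/1770125]; tr = 2393273/14161, det = 10816/14161
eigenvalues of AᵀA: λ = (tr ± √(tr²−4·det))/2 = 169, 64/14161
so κ_2 = √(169 / (64/14161)) = 193.3750
perturbation bound = 193.3750·1/551 = 0.3510


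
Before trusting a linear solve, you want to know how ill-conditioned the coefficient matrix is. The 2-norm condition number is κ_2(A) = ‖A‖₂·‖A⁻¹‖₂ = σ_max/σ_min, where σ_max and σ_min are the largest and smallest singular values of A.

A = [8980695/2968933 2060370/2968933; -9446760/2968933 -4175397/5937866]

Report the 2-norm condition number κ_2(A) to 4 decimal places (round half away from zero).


form AᵀA = [202014455625/10481050129 45452486610/10481050129; 45452486610/10481050129 40920854049/41924200516] with trace 505043829/24940036 and determinant 164025/24940036
λ_max, λ_min = (505043829/24940036 ± √255052906053361641/622005395681296)/2 = 81/4, 2025/6235009
κ_2(A) = √(λ_max/λ_min) = √((81/4) / (2025/6235009)) = 249.7000

249.7000


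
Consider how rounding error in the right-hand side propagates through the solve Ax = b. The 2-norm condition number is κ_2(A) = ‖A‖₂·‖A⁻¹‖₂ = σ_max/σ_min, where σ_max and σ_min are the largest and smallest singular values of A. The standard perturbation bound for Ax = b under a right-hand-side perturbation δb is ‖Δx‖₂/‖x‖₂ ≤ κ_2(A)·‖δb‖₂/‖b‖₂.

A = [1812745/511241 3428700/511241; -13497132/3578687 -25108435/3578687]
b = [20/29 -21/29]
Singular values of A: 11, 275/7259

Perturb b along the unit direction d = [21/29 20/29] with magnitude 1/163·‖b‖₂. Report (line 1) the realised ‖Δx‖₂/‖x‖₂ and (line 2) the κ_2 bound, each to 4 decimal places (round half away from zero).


from the listed singular values, σ₁ = 11, σ_n = 275/7259
κ = σ_max/σ_min = 11/(275/7259) = 290.3600
bound on ‖Δx‖/‖x‖: κ·ε = 290.3600·1/163 = 1.7813
solve Ax = b  →  x = [0.0428 0.0802]
‖b‖₂ = 1.0000 and ‖x‖₂ = 0.0909
re-solving with b+δb shifts x by Δx of norm 0.1619
relative error = 1.7813
realised/bound = 1 exactly: the bound is attained for this b and d

1.7813
1.7813


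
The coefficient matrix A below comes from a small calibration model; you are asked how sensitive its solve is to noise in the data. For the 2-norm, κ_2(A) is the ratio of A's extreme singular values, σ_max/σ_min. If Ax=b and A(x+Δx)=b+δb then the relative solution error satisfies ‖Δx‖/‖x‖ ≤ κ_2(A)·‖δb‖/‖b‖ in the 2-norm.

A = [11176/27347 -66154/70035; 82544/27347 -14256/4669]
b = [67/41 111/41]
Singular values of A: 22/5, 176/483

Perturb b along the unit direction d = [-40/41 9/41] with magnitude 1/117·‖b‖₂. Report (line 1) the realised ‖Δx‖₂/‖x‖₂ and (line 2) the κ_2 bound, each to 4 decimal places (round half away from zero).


0.0262
0.1032

σ_max = 22/5, σ_min = 176/483
κ = σ_max/σ_min = (22/5)/(176/483) = 12.0750
perturbation bound = 12.0750·1/117 = 0.1032
solve Ax = b  →  x = [-1.5170 -2.3864]
2-norm of b is 3.1623; of x, 2.8277
re-solving with b+δb shifts x by Δx of norm 0.0742
realised ‖Δx‖/‖x‖ = 0.0262
realised/bound (from unrounded values) ≈ 0.2542


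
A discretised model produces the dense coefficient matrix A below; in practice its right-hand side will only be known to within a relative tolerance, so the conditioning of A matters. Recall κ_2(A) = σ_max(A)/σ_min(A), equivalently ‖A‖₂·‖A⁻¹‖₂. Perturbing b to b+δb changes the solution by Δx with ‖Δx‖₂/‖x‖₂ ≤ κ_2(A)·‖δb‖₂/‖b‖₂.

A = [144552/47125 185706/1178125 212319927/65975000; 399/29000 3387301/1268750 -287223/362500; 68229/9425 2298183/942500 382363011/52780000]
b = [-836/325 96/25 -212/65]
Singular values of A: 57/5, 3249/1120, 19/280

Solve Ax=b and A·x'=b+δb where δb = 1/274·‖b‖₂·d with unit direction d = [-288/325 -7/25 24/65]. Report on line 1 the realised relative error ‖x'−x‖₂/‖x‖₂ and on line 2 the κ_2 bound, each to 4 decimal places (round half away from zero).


0.2138
0.6131

σ_max = 57/5, σ_min = 19/280
condition number: (57/5) ÷ (19/280) = 168.0000
worst-case relative error ≤ 168.0000 × 1/274 = 0.6131
solve Ax = b  →  x = [-0.2420 1.2526 -0.6300]
2-norm of b is 5.6569; of x, 1.4228
δb = ε·‖b‖·d = [-0.0183 -0.0058 0.0076]; solving A·Δx = δb gives ‖Δx‖ = 0.3042
dividing the unrounded norms, ‖Δx‖/‖x‖ = 0.2138
realised/bound (from unrounded values) ≈ 0.3488


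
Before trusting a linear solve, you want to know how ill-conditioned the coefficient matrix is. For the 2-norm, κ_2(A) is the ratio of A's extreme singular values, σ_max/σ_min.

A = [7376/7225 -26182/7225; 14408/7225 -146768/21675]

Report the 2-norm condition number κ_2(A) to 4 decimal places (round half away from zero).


204.0000

AᵀA = [181312/36125 -1864352/108375; -1864352/108375 19176692/325125]; tr = 166468/2601, det = 256/2601
eigenvalues of AᵀA: λ = (tr ± √(tr²−4·det))/2 = 64, 4/2601
κ_2(A) = √(λ_max/λ_min) = √(64 / (4/2601)) = 204.0000


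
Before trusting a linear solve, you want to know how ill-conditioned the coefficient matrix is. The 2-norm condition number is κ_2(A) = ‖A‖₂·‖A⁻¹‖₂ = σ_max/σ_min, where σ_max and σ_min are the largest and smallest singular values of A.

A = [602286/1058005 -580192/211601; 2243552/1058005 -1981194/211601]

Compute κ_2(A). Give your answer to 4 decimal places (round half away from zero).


M = AᵀA = [215850960100/44774983201 -958870656000/44774983201; -958870656000/44774983201 4261752422500/44774983201]. tr(M)=2663654600/26635921, det(M)=6250000/26635921
eigenvalues of AᵀA: λ = (tr ± √(tr²−4·det))/2 = 100, 62500/26635921
κ_2(A) = √(λ_max/λ_min) = √(100 / (62500/26635921)) = 206.4400

206.4400


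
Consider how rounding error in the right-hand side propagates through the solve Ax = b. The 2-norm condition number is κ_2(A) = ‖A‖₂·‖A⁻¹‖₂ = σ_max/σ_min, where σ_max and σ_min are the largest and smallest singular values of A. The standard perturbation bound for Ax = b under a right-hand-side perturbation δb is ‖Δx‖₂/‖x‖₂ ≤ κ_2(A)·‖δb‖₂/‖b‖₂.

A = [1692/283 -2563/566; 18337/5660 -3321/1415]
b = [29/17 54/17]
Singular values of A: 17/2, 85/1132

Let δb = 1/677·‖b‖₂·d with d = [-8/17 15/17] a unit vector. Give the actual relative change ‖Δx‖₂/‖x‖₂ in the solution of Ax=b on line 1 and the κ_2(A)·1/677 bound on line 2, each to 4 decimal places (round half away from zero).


largest singular value 17/2, smallest 85/1132
condition number: (17/2) ÷ (85/1132) = 113.2000
κ_2(A)·‖δb‖/‖b‖ = 0.1672
solve Ax = b  →  x = [16.2635 21.0965]
‖b‖ = 3.6056, ‖x‖ = 26.6376
Δx = A⁻¹·δb where δb = 1/677·3.6056·d; ‖Δx‖ = 0.0709
dividing the unrounded norms, ‖Δx‖/‖x‖ = 0.0027
so the bound overstates the realised error by a factor of ≈ 62.7976 (computed from the unrounded values)

0.0027
0.1672


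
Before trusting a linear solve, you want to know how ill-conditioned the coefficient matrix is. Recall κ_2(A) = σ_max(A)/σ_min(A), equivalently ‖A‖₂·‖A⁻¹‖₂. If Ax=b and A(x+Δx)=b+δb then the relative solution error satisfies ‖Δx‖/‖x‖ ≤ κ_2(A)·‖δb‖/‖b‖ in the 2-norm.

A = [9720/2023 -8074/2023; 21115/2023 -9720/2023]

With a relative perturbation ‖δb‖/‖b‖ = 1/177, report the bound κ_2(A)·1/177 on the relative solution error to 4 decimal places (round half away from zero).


0.0514

M = AᵀA = [1869625/14161 -981720/14161; -981720/14161 552484/14161]. tr(M)=8381/49, det(M)=16900/49
char-poly roots: 169 and 100/49
so κ_2 = √(169 / (100/49)) = 9.1000
bound on ‖Δx‖/‖x‖: κ·ε = 9.1000·1/177 = 0.0514


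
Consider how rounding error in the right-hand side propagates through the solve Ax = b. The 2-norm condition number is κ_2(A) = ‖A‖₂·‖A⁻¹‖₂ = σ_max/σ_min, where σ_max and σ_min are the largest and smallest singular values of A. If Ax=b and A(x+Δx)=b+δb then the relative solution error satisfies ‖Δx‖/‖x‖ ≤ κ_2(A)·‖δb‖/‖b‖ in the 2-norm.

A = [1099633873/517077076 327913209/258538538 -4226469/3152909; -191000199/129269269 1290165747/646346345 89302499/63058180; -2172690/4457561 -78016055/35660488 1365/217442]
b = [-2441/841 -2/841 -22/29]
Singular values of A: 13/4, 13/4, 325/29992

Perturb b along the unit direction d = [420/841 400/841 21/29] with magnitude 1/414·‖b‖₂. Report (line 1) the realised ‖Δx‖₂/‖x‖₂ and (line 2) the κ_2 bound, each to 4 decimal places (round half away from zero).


0.0036
0.7244

largest singular value 13/4, smallest 325/29992
condition number: (13/4) ÷ (325/29992) = 299.9200
κ_2(A)·‖δb‖/‖b‖ = 0.7244
solve Ax = b  →  x = [-108.5866 24.1166 -147.2837]
‖b‖₂ = 3.0000 and ‖x‖₂ = 184.5674
Δx = A⁻¹·δb where δb = 1/414·3.0000·d; ‖Δx‖ = 0.6687
relative error = 0.0036
so the bound overstates the realised error by a factor of ≈ 199.9481 (computed from the unrounded values)


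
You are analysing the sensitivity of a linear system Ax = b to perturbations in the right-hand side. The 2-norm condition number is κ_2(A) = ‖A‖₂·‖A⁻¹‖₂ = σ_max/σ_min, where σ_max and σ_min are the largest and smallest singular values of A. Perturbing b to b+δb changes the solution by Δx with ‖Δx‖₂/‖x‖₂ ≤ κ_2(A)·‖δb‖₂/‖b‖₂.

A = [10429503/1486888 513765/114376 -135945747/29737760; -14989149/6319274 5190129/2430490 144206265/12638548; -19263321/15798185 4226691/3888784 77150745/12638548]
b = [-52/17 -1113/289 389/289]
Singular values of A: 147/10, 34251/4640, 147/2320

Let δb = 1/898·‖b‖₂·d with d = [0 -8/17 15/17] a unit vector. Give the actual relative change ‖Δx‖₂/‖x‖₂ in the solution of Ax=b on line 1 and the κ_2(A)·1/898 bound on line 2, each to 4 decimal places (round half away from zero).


0.0019
0.2584

largest singular value 147/10, smallest 147/2320
condition number: (147/10) ÷ (147/2320) = 232.0000
κ_2(A)·‖δb‖/‖b‖ = 0.2584
solve Ax = b  →  x = [29.8052 -34.6594 12.3452]
‖b‖ = 5.0990, ‖x‖ = 47.3501
Δx = A⁻¹·δb where δb = 1/898·5.0990·d; ‖Δx‖ = 0.0896
relative error = 0.0019
realised/bound (from unrounded values) ≈ 0.0073


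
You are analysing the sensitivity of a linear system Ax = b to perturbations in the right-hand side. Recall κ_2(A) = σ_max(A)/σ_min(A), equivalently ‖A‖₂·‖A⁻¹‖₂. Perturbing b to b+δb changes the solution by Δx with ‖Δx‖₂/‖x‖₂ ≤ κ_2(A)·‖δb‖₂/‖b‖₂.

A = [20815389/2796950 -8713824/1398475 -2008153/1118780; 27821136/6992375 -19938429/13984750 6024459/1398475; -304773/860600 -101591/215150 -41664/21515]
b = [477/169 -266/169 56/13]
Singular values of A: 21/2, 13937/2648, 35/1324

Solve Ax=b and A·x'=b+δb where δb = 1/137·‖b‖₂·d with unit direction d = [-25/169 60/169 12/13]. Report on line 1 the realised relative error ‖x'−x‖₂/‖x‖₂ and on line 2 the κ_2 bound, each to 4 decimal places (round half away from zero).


0.0131
2.8993

σ_max = 21/2, σ_min = 35/1324
condition number: (21/2) ÷ (35/1324) = 397.2000
bound on ‖Δx‖/‖x‖: κ·ε = 397.2000·1/137 = 2.8993
solve Ax = b  →  x = [-65.3431 -87.4416 31.0464]
‖b‖₂ = 5.3852 and ‖x‖₂ = 113.4884
re-solving with b+δb shifts x by Δx of norm 1.4870
realised ‖Δx‖/‖x‖ = 0.0131
realised/bound (from unrounded values) ≈ 0.0045


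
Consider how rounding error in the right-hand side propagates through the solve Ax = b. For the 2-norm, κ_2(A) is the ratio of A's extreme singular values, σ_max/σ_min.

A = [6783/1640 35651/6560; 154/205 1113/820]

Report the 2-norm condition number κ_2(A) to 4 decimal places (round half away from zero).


32.0000

form AᵀA = [28273/1600 150381/6400; 150381/6400 803257/25600] with trace 50225/1024 and determinant 2401/1024
char-poly roots: 49 and 49/1024
κ_2(A) = √(λ_max/λ_min) = √(49 / (49/1024)) = 32.0000


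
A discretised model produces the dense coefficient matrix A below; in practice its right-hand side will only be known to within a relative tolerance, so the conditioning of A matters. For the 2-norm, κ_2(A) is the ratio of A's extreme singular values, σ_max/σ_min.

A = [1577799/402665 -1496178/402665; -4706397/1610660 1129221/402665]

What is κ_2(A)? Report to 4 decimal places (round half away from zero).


347.1250

M = AᵀA = [2479254706881/103769025424 -590289397425/25942256356; -590289397425/25942256356 140547546981/6485564089]. tr(M)=5621897097/123387664, det(M)=531441/30846916
eigenvalues of AᵀA: λ = (tr ± √(tr²−4·det))/2 = 729/16, 2916/7711729
so κ_2 = √((729/16) / (2916/7711729)) = 347.1250


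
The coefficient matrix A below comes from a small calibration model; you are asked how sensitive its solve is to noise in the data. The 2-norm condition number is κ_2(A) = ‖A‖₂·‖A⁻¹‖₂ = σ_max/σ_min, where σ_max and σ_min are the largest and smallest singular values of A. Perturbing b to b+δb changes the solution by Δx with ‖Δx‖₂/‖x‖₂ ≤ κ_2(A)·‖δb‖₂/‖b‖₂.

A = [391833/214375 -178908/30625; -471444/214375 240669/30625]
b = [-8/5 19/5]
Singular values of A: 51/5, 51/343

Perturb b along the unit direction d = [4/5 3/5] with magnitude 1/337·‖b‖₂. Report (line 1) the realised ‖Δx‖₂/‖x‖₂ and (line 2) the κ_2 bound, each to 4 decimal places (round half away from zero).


0.0122
0.2036

σ_max = 51/5, σ_min = 51/343
condition number: (51/5) ÷ (51/343) = 68.6000
perturbation bound = 68.6000·1/337 = 0.2036
solve Ax = b  →  x = [6.3467 2.2596]
‖b‖₂ = 4.1231 and ‖x‖₂ = 6.7369
re-solving with b+δb shifts x by Δx of norm 0.0823
dividing the unrounded norms, ‖Δx‖/‖x‖ = 0.0122
so the bound overstates the realised error by a factor of ≈ 16.6662 (computed from the unrounded values)


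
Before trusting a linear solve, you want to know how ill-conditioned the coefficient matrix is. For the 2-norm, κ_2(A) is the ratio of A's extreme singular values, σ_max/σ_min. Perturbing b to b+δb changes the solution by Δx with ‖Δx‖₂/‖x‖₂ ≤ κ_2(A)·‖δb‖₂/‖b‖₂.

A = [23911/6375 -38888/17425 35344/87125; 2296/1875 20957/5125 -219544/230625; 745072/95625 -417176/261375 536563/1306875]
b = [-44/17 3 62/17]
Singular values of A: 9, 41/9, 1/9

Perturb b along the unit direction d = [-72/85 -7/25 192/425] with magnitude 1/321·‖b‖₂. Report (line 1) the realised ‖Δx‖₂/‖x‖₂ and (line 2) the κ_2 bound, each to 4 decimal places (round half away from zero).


0.0056
0.2523

from the listed singular values, σ₁ = 9, σ_n = 1/9
κ = σ_max/σ_min = 9/(1/9) = 81.0000
worst-case relative error ≤ 81.0000 × 1/321 = 0.2523
solve Ax = b  →  x = [0.4592 6.6885 26.1701]
‖b‖ = 5.3852, ‖x‖ = 27.0152
Δx = A⁻¹·δb where δb = 1/321·5.3852·d; ‖Δx‖ = 0.1510
realised ‖Δx‖/‖x‖ = 0.0056
realised/bound (from unrounded values) ≈ 0.0221


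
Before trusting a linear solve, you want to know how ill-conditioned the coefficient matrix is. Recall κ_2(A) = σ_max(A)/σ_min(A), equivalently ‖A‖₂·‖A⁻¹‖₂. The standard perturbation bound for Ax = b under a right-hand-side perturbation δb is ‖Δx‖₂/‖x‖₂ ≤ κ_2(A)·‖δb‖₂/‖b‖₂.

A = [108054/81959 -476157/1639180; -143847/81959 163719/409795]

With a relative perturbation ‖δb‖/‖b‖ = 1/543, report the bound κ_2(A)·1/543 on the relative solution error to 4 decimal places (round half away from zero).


M = AᵀA = [32367626325/6717277681 -14565261645/13434555362; -14565261645/13434555362 26223522561/107476442896]. tr(M)=323679681/63936016, det(M)=18225/63936016
eigenvalues of AᵀA: λ = (tr ± √(tr²−4·det))/2 = 81/16, 225/3996001
so κ_2 = √((81/16) / (225/3996001)) = 299.8500
κ_2(A)·‖δb‖/‖b‖ = 0.5522

0.5522


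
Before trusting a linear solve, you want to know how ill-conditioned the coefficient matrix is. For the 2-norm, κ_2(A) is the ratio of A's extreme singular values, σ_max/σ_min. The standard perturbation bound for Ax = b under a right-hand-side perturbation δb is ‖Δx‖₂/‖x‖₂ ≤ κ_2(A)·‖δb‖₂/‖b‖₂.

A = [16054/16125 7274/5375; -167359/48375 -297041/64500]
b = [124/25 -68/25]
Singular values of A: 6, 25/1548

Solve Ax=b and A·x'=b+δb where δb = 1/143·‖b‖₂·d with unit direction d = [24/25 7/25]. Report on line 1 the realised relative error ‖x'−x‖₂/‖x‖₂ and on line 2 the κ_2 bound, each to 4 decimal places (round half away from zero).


0.0099
2.5980

from the listed singular values, σ₁ = 6, σ_n = 25/1548
κ = σ_max/σ_min = 6/(25/1548) = 371.5200
κ_2(A)·‖δb‖/‖b‖ = 2.5980
solve Ax = b  →  x = [-197.7440 149.1413]
2-norm of b is 5.6569; of x, 247.6809
with δb = [0.0380 0.0111], A·Δx = δb → ‖Δx‖ = 2.4495
realised ‖Δx‖/‖x‖ = 0.0099
realised/bound (from unrounded values) ≈ 0.0038


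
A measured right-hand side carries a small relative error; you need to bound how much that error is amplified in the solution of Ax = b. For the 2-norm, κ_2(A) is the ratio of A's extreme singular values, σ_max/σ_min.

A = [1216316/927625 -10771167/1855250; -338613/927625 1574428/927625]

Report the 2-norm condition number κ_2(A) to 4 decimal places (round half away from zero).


AᵀA = [2550533401/1376781025 -2266781814/275356205; -2266781814/275356205 201493332241/5507124100]; tr = 25186849/655220, det = 923521/81902500
char-poly roots: 961/25 and 961/3276100
κ = σ_max/σ_min = (31/5)/(31/1810) = 362.0000

362.0000


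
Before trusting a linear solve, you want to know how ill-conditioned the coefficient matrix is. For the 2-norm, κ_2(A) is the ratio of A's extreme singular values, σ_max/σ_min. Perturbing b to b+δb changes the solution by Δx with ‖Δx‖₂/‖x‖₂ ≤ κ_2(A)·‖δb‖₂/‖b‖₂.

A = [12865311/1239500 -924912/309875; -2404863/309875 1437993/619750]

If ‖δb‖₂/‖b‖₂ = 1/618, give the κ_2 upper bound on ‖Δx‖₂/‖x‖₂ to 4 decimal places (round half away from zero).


form AᵀA = [10322003356281/61454410000 -376312656951/7681801250; -376312656951/7681801250 219586907961/15363602500] with trace 17920561581/98327056 and determinant 332150625/393308224
solving λ² − 17920561581/98327056·λ + 332150625/393308224 = 0 gives λ = 729/4, 455625/98327056
κ_2(A) = √(λ_max/λ_min) = √((729/4) / (455625/98327056)) = 198.3200
worst-case relative error ≤ 198.3200 × 1/618 = 0.3209

0.3209


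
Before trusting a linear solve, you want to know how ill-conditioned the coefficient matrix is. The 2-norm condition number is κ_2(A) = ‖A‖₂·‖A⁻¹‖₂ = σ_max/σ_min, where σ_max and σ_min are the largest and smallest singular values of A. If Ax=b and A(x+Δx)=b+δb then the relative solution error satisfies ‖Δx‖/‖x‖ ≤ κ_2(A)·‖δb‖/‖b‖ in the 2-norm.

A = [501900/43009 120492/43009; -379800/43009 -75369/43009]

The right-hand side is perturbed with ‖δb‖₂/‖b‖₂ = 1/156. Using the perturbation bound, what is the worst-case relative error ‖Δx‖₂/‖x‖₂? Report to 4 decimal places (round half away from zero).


M = AᵀA = [396151650000/1849774081 89100081000/1849774081; 89100081000/1849774081 20198808225/1849774081]. tr(M)=247680225/1100401, det(M)=20250000/1100401
eigenvalues of AᵀA: λ = (tr ± √(tr²−4·det))/2 = 225, 90000/1100401
κ = σ_max/σ_min = 15/(300/1049) = 52.4500
worst-case relative error ≤ 52.4500 × 1/156 = 0.3362

0.3362


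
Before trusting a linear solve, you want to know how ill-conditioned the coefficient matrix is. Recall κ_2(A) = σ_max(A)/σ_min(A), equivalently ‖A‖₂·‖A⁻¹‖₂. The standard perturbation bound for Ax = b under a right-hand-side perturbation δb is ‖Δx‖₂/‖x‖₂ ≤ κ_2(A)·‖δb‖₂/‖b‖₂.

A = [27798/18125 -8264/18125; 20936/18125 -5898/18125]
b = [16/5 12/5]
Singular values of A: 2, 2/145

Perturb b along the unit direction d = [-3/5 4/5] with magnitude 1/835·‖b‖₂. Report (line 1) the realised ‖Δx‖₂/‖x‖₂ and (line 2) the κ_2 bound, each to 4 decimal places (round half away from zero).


0.1737
0.1737

largest singular value 2, smallest 2/145
κ = σ_max/σ_min = 2/(2/145) = 145.0000
worst-case relative error ≤ 145.0000 × 1/835 = 0.1737
solve Ax = b  →  x = [1.9200 -0.5600]
2-norm of b is 4.0000; of x, 2.0000
with δb = [-0.0029 0.0038], A·Δx = δb → ‖Δx‖ = 0.3473
relative error = 0.1737
so the bound is sharp here: realised error equals the bound


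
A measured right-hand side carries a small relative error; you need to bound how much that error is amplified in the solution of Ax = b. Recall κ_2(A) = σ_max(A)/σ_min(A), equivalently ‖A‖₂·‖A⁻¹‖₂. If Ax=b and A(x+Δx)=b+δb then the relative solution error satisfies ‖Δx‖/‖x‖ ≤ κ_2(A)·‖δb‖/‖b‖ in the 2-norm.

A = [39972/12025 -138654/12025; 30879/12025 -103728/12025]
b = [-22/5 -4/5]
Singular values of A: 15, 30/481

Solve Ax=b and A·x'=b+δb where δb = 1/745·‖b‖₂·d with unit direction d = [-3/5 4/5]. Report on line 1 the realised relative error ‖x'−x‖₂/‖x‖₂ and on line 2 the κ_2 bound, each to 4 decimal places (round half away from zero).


from the listed singular values, σ₁ = 15, σ_n = 30/481
condition number: 15 ÷ (30/481) = 240.5000
κ_2(A)·‖δb‖/‖b‖ = 0.3228
solve Ax = b  →  x = [30.7093 9.2347]
‖b‖ = 4.4721, ‖x‖ = 32.0678
δb = ε·‖b‖·d = [-0.0036 0.0048]; solving A·Δx = δb gives ‖Δx‖ = 0.0962
dividing the unrounded norms, ‖Δx‖/‖x‖ = 0.0030
tightness: 0.0030 against a bound of 0.3228 (unrounded ratio ≈ 0.0093)

0.0030
0.3228


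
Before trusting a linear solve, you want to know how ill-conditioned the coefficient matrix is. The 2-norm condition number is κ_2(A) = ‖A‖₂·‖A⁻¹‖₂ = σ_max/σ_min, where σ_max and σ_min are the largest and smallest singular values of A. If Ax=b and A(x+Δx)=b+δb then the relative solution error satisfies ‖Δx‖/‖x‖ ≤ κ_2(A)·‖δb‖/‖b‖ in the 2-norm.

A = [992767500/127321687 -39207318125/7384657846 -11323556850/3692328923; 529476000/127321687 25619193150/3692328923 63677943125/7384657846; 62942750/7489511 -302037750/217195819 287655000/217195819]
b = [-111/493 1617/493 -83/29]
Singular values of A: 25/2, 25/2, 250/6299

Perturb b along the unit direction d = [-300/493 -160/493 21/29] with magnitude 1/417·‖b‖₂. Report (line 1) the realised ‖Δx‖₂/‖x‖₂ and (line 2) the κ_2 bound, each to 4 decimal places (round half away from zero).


σ_max = 25/2, σ_min = 250/6299
κ_2(A) = (25/2) / (250/6299) = 314.9500
bound on ‖Δx‖/‖x‖: κ·ε = 314.9500·1/417 = 0.7553
solve Ax = b  →  x = [16.5144 53.5793 -50.6965]
‖b‖ = 4.3589, ‖x‖ = 75.5884
Δx = A⁻¹·δb where δb = 1/417·4.3589·d; ‖Δx‖ = 0.2634
relative error = 0.0035
so the bound overstates the realised error by a factor of ≈ 216.7647 (computed from the unrounded values)

0.0035
0.7553


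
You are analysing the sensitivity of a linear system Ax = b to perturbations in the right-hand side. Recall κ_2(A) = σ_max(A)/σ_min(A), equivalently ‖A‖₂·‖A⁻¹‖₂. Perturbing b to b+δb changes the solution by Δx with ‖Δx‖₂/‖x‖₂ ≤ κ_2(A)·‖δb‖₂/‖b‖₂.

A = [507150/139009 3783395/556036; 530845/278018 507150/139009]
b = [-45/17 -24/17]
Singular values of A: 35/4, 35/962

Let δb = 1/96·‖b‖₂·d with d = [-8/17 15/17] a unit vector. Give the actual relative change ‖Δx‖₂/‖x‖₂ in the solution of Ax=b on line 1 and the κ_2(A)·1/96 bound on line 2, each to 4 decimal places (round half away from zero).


σ_max = 35/4, σ_min = 35/962
κ = σ_max/σ_min = (35/4)/(35/962) = 240.5000
κ_2(A)·‖δb‖/‖b‖ = 2.5052
solve Ax = b  →  x = [-0.1613 -0.3025]
‖b‖₂ = 3.0000 and ‖x‖₂ = 0.3429
Δx = A⁻¹·δb where δb = 1/96·3.0000·d; ‖Δx‖ = 0.8589
dividing the unrounded norms, ‖Δx‖/‖x‖ = 2.5052
so the bound is sharp here: realised error equals the bound

2.5052
2.5052


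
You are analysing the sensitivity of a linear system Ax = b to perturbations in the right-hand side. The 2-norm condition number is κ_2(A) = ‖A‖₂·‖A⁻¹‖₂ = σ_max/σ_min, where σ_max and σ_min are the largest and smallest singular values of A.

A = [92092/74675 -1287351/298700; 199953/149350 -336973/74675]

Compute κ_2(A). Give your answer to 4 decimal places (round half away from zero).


206.0000

form AᵀA = [17575493/5304500 -30120363/2652250; -30120363/2652250 826179653/21218000] with trace 7171853/169744 and determinant 28561/678976
char-poly roots: 169/4 and 169/169744
κ = σ_max/σ_min = (13/2)/(13/412) = 206.0000
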